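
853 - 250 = 603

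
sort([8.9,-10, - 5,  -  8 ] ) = [-10,-8, - 5,8.9 ] 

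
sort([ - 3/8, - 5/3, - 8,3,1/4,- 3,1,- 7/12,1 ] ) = [-8, - 3,- 5/3, - 7/12, - 3/8,1/4 , 1,1 , 3]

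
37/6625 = 37/6625 = 0.01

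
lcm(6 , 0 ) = 0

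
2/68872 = 1/34436 = 0.00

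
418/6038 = 209/3019  =  0.07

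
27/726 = 9/242 =0.04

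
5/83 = 5/83= 0.06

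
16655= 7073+9582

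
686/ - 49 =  - 14/1  =  -14.00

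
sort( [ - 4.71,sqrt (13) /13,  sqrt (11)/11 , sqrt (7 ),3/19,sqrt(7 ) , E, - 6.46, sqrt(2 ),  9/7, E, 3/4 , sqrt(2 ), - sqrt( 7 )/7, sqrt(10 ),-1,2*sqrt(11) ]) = [ - 6.46, - 4.71, - 1 ,-sqrt(7 )/7,3/19, sqrt(13) /13,sqrt ( 11) /11, 3/4,9/7 , sqrt(2), sqrt ( 2),sqrt( 7), sqrt (7), E,E,sqrt( 10),2*sqrt(11)]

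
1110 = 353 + 757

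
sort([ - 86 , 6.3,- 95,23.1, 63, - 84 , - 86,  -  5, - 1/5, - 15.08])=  [ - 95, - 86,- 86,  -  84, - 15.08, - 5, - 1/5,6.3, 23.1,63]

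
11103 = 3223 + 7880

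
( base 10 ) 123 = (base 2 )1111011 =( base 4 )1323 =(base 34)3L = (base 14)8B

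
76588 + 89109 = 165697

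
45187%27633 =17554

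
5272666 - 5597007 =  - 324341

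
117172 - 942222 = -825050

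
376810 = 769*490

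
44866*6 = 269196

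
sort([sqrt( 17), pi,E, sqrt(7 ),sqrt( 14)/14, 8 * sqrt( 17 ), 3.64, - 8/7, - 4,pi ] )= [ - 4, - 8/7, sqrt( 14 ) /14, sqrt(7 ),E, pi, pi, 3.64,sqrt( 17),8*sqrt( 17)]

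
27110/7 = 3872 +6/7= 3872.86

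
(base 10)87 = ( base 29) 30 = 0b1010111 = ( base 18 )4f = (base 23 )3I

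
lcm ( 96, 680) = 8160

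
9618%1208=1162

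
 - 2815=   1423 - 4238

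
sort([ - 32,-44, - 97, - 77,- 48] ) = [ - 97, - 77,-48,-44, - 32] 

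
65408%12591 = 2453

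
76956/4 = 19239 = 19239.00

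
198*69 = 13662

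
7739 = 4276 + 3463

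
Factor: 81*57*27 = 3^8*19^1 = 124659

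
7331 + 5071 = 12402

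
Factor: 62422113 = 3^1*13^1*17^1*94151^1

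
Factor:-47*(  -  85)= 5^1*17^1*47^1 = 3995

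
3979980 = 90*44222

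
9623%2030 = 1503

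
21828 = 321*68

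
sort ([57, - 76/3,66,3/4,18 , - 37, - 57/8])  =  [ - 37, - 76/3, - 57/8,3/4 , 18, 57,66]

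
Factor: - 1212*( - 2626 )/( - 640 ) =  - 397839/80 = - 2^ ( - 4)*3^1*5^( - 1 ) * 13^1*101^2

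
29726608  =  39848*746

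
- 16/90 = - 1 +37/45 = - 0.18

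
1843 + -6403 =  - 4560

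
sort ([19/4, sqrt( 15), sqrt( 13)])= [sqrt(13), sqrt( 15),  19/4]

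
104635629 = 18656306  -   -85979323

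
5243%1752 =1739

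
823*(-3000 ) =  - 2469000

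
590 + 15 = 605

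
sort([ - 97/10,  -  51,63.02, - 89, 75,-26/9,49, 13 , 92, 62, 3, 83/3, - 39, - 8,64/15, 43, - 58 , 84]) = [-89,-58, - 51,- 39,  -  97/10,-8,  -  26/9,3,64/15, 13, 83/3, 43, 49,62, 63.02, 75,84 , 92]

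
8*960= 7680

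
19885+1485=21370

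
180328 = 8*22541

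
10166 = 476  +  9690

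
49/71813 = 7/10259 = 0.00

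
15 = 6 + 9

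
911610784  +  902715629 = 1814326413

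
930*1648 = 1532640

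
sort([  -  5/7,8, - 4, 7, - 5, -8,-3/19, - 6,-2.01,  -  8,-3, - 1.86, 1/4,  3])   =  [-8, - 8,- 6 ,  -  5, - 4,-3,-2.01,-1.86,  -  5/7, - 3/19, 1/4, 3, 7, 8]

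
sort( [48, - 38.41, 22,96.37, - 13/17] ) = [ - 38.41, - 13/17,22, 48,96.37]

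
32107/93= 32107/93=345.24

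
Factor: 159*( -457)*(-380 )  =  27611940 = 2^2* 3^1*5^1*19^1*53^1*457^1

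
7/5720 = 7/5720 = 0.00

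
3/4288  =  3/4288=0.00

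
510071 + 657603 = 1167674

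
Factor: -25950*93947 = -2^1*3^1*5^2 * 7^1*173^1*13421^1 = - 2437924650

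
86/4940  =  43/2470= 0.02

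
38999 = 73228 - 34229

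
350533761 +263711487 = 614245248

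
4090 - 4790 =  - 700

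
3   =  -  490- - 493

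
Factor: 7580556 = 2^2* 3^2*43^1*59^1*83^1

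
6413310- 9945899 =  - 3532589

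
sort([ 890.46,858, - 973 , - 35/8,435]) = [ - 973, - 35/8 , 435 , 858 , 890.46]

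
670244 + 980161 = 1650405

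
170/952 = 5/28= 0.18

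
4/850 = 2/425 = 0.00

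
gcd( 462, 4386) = 6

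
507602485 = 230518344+277084141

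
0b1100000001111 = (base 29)79b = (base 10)6159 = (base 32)60F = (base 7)23646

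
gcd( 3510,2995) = 5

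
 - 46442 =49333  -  95775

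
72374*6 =434244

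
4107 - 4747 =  - 640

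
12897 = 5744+7153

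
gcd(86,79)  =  1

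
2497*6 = 14982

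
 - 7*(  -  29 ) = 203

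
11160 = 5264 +5896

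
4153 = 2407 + 1746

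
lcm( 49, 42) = 294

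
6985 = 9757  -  2772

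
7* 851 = 5957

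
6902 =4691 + 2211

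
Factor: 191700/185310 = 30/29 = 2^1*3^1 * 5^1*29^( - 1 ) 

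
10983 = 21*523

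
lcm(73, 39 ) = 2847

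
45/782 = 45/782 = 0.06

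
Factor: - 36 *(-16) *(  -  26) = -2^7*3^2*13^1=- 14976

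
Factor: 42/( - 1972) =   -  2^( - 1 )*3^1*7^1*17^( - 1)*29^( - 1 )= -21/986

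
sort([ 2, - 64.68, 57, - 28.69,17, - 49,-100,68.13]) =[ - 100, - 64.68, - 49, - 28.69,2,17,57 , 68.13]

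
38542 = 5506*7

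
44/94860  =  11/23715 = 0.00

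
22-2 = 20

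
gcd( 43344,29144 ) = 8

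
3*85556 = 256668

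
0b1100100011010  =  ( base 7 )24510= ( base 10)6426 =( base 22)d62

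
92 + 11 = 103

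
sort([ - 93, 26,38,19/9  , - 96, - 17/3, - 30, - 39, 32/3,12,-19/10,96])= [ - 96,  -  93,-39, - 30, -17/3,-19/10,19/9, 32/3,12,26,38, 96]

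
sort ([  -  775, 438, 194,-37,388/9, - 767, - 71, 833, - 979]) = [ - 979, - 775, - 767, - 71, - 37, 388/9, 194, 438,833]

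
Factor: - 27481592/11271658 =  - 13740796/5635829  =  - 2^2*157^(  -  1 )*181^1*18979^1*35897^( - 1)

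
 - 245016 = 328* (  -  747 ) 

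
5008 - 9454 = -4446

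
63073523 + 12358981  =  75432504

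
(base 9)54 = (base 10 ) 49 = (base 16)31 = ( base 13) 3a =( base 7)100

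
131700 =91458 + 40242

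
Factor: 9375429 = 3^1*7^1*41^1*10889^1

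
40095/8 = 40095/8 = 5011.88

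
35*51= 1785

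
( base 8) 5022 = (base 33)2c4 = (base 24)4BA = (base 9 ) 3474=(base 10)2578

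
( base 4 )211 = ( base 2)100101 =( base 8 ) 45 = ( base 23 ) 1E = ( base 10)37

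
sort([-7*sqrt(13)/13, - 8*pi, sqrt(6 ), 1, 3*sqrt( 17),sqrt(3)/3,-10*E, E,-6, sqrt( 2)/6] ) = [ - 10*E,-8*pi,-6, - 7*sqrt( 13) /13, sqrt(2)/6, sqrt(3 )/3,1 , sqrt ( 6), E , 3*sqrt (17)] 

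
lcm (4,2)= 4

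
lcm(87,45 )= 1305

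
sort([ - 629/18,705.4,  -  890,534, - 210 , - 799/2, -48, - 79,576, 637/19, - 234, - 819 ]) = [ - 890 , - 819,-799/2, - 234, - 210, - 79,-48, - 629/18, 637/19,534,576, 705.4 ] 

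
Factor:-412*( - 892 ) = 367504 = 2^4*103^1*223^1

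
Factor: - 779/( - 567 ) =3^(  -  4)*7^( - 1)*19^1 *41^1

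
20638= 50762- 30124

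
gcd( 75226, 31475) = 1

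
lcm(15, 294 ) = 1470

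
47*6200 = 291400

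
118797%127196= 118797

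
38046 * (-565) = - 21495990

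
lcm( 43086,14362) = 43086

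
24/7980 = 2/665 = 0.00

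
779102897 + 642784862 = 1421887759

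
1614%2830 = 1614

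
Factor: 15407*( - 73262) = -1128747634 = -2^1 * 7^2*31^1*71^1  *  5233^1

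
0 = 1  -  1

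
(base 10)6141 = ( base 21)DJ9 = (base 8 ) 13775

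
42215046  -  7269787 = 34945259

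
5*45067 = 225335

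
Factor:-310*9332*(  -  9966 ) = 2^4 * 3^1 * 5^1*11^1 *31^1*151^1 * 2333^1 = 28830840720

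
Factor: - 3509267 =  - 3509267^1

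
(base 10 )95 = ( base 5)340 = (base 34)2r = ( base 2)1011111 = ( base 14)6B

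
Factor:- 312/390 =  - 4/5 = - 2^2 *5^(  -  1 )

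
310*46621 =14452510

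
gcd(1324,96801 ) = 1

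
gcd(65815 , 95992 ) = 1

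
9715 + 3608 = 13323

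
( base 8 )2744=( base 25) 2A8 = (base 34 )1ac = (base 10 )1508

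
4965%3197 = 1768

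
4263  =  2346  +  1917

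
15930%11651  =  4279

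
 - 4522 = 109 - 4631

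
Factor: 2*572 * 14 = 16016 = 2^4*7^1*11^1*  13^1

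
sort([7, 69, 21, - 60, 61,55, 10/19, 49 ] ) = [ - 60, 10/19, 7, 21, 49,  55,61 , 69 ] 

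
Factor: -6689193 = -3^1*7^1*37^1*8609^1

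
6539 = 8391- 1852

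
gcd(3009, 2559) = 3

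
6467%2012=431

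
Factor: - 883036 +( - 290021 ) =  - 1173057  =  - 3^1 *391019^1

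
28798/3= 28798/3= 9599.33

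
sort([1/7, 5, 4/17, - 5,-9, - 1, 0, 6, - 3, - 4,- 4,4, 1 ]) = [ - 9 ,  -  5, - 4, - 4, - 3, - 1,0,1/7,4/17, 1, 4, 5,6 ] 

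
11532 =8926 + 2606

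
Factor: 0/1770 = 0^1 = 0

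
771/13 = 59 + 4/13 = 59.31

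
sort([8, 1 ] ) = [1, 8] 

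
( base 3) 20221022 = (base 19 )e03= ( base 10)5057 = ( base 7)20513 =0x13C1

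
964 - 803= 161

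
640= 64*10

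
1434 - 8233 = -6799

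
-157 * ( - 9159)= 1437963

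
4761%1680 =1401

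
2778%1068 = 642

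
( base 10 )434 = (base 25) h9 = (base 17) 189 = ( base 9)532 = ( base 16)1B2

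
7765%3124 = 1517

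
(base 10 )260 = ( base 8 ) 404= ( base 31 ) 8C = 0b100000100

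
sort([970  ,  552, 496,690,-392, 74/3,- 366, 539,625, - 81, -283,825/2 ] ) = [ -392,-366, - 283  ,-81, 74/3,825/2, 496, 539,552, 625, 690, 970 ] 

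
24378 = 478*51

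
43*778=33454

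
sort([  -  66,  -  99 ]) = [ - 99,  -  66]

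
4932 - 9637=-4705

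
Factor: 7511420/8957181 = 2^2*3^( - 1 )* 5^1*7^1 *17^( - 1 ) * 53653^1*175631^( - 1 ) 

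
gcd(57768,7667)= 1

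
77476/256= 19369/64 =302.64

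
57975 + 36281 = 94256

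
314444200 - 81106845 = 233337355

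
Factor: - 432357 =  - 3^1*31^1*4649^1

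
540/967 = 540/967  =  0.56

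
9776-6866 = 2910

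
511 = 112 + 399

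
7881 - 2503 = 5378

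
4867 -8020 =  - 3153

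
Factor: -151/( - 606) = 2^( - 1 )*3^( - 1 ) * 101^( - 1) * 151^1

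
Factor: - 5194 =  - 2^1*7^2*53^1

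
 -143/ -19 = 143/19=7.53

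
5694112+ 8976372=14670484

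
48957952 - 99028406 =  - 50070454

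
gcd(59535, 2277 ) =9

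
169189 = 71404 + 97785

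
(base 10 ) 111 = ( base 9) 133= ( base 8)157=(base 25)4b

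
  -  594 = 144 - 738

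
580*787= 456460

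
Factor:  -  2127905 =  - 5^1*13^1*19^1*1723^1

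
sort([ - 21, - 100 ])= [ - 100, - 21] 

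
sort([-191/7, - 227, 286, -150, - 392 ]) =[- 392, - 227,-150,-191/7,286]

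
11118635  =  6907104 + 4211531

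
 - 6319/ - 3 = 6319/3= 2106.33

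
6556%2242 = 2072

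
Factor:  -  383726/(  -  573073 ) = 2^1*7^1*197^( - 1)*2909^(  -  1 )*27409^1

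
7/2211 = 7/2211 = 0.00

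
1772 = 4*443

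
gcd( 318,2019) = 3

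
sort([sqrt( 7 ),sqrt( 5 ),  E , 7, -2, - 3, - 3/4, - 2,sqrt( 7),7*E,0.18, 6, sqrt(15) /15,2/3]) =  [ - 3, - 2, - 2, - 3/4, 0.18,  sqrt (15 )/15, 2/3, sqrt (5),sqrt (7) , sqrt(7), E, 6, 7,7*E ] 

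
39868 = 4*9967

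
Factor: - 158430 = -2^1*3^1*5^1*5281^1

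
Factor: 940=2^2 * 5^1*47^1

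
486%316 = 170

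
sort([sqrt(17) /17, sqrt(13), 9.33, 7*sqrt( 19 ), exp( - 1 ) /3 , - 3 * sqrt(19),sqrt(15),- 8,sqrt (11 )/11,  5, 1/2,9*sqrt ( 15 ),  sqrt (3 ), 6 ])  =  [ - 3*sqrt( 19),-8,exp ( - 1)/3, sqrt( 17)/17, sqrt( 11)/11, 1/2,sqrt(3), sqrt( 13), sqrt( 15 ) , 5,  6, 9.33,  7*sqrt( 19), 9*sqrt(15 ) ]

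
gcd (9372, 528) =132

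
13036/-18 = -6518/9 =- 724.22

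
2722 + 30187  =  32909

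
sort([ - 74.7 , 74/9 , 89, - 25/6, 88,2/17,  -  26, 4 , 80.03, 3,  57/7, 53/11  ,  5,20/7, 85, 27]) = [ - 74.7,-26,- 25/6,  2/17,20/7, 3,4, 53/11, 5,57/7,74/9, 27,  80.03,85, 88, 89] 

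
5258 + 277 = 5535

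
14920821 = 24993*597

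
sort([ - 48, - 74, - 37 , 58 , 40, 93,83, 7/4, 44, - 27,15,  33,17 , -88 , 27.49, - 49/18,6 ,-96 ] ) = [  -  96, - 88, - 74 , - 48, - 37 ,-27, - 49/18,7/4,6 , 15,17,  27.49, 33, 40,44, 58, 83,93 ] 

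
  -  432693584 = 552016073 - 984709657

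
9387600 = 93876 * 100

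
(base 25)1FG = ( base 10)1016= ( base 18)328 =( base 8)1770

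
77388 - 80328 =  - 2940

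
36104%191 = 5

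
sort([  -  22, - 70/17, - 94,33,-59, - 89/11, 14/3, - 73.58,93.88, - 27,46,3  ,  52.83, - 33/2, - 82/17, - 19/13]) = [ - 94,  -  73.58, - 59, - 27, - 22, - 33/2,  -  89/11,-82/17, - 70/17, - 19/13, 3,14/3,33, 46,  52.83,93.88]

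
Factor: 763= 7^1*109^1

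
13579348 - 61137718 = -47558370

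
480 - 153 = 327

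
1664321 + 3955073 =5619394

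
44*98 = 4312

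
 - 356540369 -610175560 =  - 966715929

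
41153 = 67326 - 26173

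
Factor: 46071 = 3^2*5119^1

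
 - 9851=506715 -516566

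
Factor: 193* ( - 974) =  -2^1* 193^1* 487^1 = - 187982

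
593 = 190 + 403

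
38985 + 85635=124620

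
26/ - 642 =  - 1 + 308/321 = - 0.04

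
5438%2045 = 1348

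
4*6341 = 25364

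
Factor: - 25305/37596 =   -  35/52 = - 2^( - 2)*5^1*7^1*13^ ( - 1 )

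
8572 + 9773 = 18345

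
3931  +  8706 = 12637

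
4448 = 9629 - 5181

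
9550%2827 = 1069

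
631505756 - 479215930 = 152289826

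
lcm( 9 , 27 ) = 27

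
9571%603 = 526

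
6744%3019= 706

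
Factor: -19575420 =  - 2^2*3^1*5^1*326257^1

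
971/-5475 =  - 971/5475 = - 0.18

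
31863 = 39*817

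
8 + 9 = 17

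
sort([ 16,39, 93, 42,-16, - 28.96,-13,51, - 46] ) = [ - 46,-28.96, - 16, - 13, 16, 39, 42,51,93 ] 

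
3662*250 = 915500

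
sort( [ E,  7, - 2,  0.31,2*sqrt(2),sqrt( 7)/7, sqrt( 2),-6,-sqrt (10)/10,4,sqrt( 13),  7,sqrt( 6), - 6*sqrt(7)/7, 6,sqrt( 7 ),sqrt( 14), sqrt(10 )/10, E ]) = [-6, - 6*sqrt( 7 )/7, - 2 , - sqrt( 10)/10, 0.31, sqrt( 10)/10,sqrt( 7)/7, sqrt(2),sqrt(6 ) , sqrt(7) , E,E,2*sqrt(2),sqrt(13),sqrt (14),4,6,7, 7]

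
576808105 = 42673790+534134315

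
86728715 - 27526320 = 59202395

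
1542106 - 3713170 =  -  2171064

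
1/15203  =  1/15203= 0.00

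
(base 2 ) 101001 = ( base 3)1112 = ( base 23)1I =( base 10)41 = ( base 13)32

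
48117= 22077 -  - 26040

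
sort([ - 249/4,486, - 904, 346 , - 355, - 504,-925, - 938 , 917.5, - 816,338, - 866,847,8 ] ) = [-938 , - 925, - 904, - 866 , - 816, - 504, - 355, - 249/4,8,338, 346 , 486,847,917.5 ]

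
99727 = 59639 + 40088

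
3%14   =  3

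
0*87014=0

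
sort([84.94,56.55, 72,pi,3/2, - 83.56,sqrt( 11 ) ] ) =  [ - 83.56,  3/2, pi,  sqrt( 11), 56.55,72,84.94] 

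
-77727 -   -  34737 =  - 42990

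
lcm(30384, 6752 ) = 60768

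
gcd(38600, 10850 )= 50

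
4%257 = 4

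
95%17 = 10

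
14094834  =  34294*411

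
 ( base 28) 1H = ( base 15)30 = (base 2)101101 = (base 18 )29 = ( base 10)45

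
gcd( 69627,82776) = 3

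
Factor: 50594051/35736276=2^ ( - 2)*3^( - 1) *127^ ( - 1) * 131^( - 1 )*179^(-1)*809^1 * 62539^1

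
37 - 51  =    -  14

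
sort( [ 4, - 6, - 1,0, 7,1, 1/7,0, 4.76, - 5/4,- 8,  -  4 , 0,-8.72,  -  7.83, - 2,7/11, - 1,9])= [ - 8.72, - 8,  -  7.83, - 6, - 4, - 2,-5/4, -1, - 1,0 , 0,0,1/7,  7/11,1,4, 4.76,7, 9] 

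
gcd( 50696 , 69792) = 8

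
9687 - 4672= 5015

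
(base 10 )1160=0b10010001000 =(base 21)2D5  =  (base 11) 965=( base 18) 3a8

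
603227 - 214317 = 388910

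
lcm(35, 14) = 70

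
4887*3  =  14661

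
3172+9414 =12586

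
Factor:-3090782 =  - 2^1 * 1545391^1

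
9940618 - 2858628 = 7081990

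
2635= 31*85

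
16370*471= 7710270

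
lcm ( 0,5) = 0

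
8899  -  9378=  - 479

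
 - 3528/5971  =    -  1 + 349/853 = - 0.59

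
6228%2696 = 836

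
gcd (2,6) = 2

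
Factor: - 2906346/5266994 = - 1453173/2633497 = -  3^1 * 691^1*701^1*2633497^ ( - 1)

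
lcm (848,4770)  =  38160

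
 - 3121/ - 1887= 3121/1887 = 1.65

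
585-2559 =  - 1974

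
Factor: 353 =353^1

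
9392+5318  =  14710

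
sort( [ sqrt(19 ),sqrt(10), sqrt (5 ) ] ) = [sqrt ( 5 ), sqrt(10 ),sqrt( 19) ] 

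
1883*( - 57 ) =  - 107331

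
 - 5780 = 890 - 6670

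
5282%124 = 74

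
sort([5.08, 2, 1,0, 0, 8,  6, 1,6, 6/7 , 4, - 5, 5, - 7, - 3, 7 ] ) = [ - 7, - 5, - 3, 0, 0, 6/7,  1, 1, 2,4, 5, 5.08, 6, 6, 7, 8]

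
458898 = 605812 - 146914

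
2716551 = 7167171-4450620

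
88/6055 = 88/6055 = 0.01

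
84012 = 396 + 83616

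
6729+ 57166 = 63895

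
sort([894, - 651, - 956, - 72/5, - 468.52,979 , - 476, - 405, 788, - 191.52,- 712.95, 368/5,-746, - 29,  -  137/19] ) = [ - 956, - 746, - 712.95, - 651, - 476,- 468.52, - 405, - 191.52,  -  29, - 72/5, - 137/19,368/5,788,894,979]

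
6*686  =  4116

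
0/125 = 0 = 0.00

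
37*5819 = 215303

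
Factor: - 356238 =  - 2^1*3^5*733^1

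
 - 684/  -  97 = 7  +  5/97 =7.05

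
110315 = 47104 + 63211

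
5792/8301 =5792/8301 = 0.70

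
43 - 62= - 19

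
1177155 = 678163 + 498992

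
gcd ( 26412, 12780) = 852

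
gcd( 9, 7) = 1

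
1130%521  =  88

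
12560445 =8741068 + 3819377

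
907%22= 5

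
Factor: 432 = 2^4 * 3^3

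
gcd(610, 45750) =610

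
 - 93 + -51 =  - 144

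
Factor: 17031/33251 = 21/41 =3^1*7^1 * 41^( - 1) 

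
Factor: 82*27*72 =159408 =2^4 * 3^5*41^1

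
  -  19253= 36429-55682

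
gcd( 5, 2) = 1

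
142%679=142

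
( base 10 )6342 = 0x18c6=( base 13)2B6B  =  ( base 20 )fh2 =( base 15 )1d2c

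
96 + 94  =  190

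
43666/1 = 43666 =43666.00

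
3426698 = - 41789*(  -  82 ) 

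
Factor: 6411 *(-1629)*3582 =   -  2^1*3^5*181^1*199^1*2137^1 = -37408685058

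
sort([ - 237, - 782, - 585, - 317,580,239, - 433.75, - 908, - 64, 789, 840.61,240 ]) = [ - 908, - 782, - 585, - 433.75,-317, - 237, - 64,239 , 240, 580,789,840.61 ] 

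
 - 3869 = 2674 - 6543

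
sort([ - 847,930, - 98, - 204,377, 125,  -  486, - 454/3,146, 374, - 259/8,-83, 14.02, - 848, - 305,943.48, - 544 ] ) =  [-848, - 847,-544, -486,-305,  -  204, - 454/3, - 98,-83,-259/8,14.02,125 , 146,374,377,  930,943.48 ]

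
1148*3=3444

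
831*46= 38226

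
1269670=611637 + 658033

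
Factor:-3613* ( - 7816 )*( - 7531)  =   - 2^3 *17^1*443^1*977^1 * 3613^1 = - 212669475448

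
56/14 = 4= 4.00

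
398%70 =48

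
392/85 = 4 + 52/85 = 4.61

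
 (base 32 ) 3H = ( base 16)71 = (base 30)3n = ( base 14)81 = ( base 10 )113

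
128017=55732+72285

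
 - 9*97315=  - 875835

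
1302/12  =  108+1/2= 108.50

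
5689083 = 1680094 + 4008989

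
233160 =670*348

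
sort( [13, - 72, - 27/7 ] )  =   [-72 , - 27/7,13]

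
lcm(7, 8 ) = 56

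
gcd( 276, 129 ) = 3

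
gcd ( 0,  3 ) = 3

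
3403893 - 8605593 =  - 5201700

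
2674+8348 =11022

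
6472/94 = 3236/47 = 68.85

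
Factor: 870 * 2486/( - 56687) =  - 2^2* 3^1*5^1*11^1 * 29^1*113^1*56687^(-1) = - 2162820/56687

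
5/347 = 5/347=   0.01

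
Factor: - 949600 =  - 2^5*5^2*1187^1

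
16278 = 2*8139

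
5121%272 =225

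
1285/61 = 21+4/61  =  21.07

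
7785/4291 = 1 + 3494/4291  =  1.81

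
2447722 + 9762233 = 12209955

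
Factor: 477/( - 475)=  - 3^2*5^( - 2 )*19^( - 1)*53^1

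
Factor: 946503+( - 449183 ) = 2^3*5^1*12433^1= 497320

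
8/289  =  8/289 = 0.03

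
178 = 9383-9205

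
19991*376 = 7516616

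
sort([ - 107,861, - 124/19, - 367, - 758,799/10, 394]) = [ - 758, - 367,-107, - 124/19, 799/10, 394 , 861] 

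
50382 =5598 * 9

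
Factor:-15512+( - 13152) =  - 28664 = -2^3*3583^1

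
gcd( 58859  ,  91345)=1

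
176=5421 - 5245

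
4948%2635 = 2313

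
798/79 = 798/79 = 10.10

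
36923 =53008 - 16085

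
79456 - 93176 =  - 13720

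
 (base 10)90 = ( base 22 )42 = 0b1011010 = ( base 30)30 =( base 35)2k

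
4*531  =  2124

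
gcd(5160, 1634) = 86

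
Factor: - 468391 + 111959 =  - 356432 = -2^4*22277^1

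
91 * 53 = 4823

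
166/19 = 166/19 = 8.74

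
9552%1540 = 312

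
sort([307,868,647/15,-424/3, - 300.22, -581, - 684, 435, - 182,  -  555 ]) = [ - 684, - 581,  -  555, - 300.22, - 182, - 424/3,647/15,  307, 435, 868]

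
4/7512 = 1/1878 = 0.00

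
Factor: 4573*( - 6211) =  - 28402903= - 17^1*269^1*6211^1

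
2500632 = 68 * 36774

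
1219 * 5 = 6095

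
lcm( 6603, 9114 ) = 647094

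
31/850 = 31/850 = 0.04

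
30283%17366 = 12917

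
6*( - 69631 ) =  - 417786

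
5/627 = 5/627 = 0.01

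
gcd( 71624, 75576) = 8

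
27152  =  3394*8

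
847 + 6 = 853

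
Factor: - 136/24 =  - 3^(  -  1 )*17^1  =  - 17/3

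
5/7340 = 1/1468= 0.00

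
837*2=1674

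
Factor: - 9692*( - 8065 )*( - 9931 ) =- 2^2*5^1 * 1613^1*2423^1*9931^1 = - 776266347380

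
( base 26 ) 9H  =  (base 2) 11111011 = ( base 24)AB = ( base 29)8J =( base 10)251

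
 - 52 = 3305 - 3357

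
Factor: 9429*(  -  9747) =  -91904463 = - 3^4*7^1*19^2 * 449^1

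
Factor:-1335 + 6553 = 5218 = 2^1*2609^1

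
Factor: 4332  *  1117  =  4838844 =2^2*3^1*19^2*1117^1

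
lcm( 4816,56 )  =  4816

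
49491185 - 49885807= - 394622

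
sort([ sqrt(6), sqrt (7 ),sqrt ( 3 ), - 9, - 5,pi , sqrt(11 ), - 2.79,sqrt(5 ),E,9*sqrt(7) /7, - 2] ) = [ - 9 , - 5, - 2.79, - 2,sqrt( 3),sqrt(5),sqrt( 6 ), sqrt( 7),  E,pi, sqrt(11 ),9*sqrt( 7 )/7]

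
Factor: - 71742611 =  - 5503^1*13037^1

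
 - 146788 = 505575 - 652363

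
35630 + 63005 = 98635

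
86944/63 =1380+4/63 = 1380.06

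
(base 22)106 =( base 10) 490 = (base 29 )GQ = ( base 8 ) 752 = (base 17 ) 1BE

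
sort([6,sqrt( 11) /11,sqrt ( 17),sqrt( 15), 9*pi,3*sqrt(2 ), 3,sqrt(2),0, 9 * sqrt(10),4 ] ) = [0, sqrt( 11 )/11,sqrt( 2),3, sqrt(15),  4,  sqrt(17) , 3*sqrt(2 ),6, 9*pi,9 * sqrt( 10 )]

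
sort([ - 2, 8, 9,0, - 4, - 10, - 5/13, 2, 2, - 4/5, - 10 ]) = [ - 10  ,-10, - 4, - 2  , - 4/5 , - 5/13 , 0,2, 2,8, 9 ]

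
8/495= 8/495  =  0.02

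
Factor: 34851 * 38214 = 1331796114=   2^1*3^3*  11^1*193^1 * 11617^1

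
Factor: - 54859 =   -  7^1 * 17^1* 461^1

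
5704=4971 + 733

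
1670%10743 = 1670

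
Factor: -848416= - 2^5*26513^1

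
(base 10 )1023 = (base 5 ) 13043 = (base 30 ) 143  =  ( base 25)1fn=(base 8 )1777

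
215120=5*43024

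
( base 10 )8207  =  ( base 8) 20017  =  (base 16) 200f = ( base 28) ad3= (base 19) 13di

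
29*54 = 1566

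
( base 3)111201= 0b101110010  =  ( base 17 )14D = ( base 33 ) b7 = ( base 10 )370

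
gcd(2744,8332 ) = 4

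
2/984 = 1/492 = 0.00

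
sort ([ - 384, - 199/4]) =[-384, - 199/4]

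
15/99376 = 15/99376 = 0.00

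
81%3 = 0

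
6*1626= 9756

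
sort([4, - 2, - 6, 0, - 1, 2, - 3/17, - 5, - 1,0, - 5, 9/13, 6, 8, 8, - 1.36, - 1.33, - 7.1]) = [ - 7.1, - 6, - 5,-5, - 2,-1.36, - 1.33, - 1 , - 1, - 3/17, 0,0, 9/13,2,4,  6, 8, 8 ] 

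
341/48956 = 341/48956 = 0.01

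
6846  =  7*978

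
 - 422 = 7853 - 8275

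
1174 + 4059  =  5233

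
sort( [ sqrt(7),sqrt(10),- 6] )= [ - 6,sqrt( 7),  sqrt(10)]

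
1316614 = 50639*26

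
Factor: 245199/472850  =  2^(- 1)*3^1 * 5^( - 2)*7^( - 2)* 37^1*47^2 * 193^(  -  1)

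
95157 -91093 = 4064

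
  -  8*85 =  - 680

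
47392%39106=8286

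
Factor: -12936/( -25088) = 2^( - 6 )*3^1*11^1 = 33/64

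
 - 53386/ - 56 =26693/28 = 953.32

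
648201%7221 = 5532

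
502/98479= 502/98479 = 0.01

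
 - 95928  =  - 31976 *3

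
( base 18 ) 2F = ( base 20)2b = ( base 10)51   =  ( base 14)39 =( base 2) 110011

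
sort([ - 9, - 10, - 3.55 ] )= [ - 10,-9, - 3.55] 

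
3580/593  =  6 + 22/593 =6.04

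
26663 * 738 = 19677294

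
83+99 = 182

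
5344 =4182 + 1162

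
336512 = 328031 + 8481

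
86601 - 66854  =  19747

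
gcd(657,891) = 9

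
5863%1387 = 315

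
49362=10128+39234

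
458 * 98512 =45118496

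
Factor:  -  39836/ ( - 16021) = 2^2*23^1*37^( - 1) = 92/37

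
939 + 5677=6616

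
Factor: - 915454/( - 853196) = 457727/426598 = 2^( - 1)*17^( - 1) * 37^1 *89^1*139^1*12547^( - 1 )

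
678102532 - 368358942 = 309743590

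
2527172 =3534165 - 1006993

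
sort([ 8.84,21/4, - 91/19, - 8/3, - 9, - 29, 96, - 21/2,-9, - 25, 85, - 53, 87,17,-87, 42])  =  [  -  87, -53, - 29, - 25, - 21/2, - 9, - 9, - 91/19,-8/3,21/4,8.84,17 , 42, 85, 87,96 ] 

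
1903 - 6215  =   - 4312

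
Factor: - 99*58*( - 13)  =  2^1*3^2*11^1*13^1*29^1 = 74646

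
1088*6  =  6528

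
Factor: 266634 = 2^1 * 3^2 *14813^1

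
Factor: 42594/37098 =31/27  =  3^( - 3)*31^1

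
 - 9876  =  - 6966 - 2910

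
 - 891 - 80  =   - 971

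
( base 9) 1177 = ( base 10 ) 880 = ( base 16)370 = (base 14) 46C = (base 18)2CG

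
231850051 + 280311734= 512161785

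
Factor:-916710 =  - 2^1*3^1*5^1 * 30557^1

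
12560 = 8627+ 3933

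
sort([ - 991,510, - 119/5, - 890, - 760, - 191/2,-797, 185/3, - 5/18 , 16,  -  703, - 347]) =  [ - 991, - 890, - 797, -760, - 703 , - 347, - 191/2, - 119/5, - 5/18, 16,185/3, 510 ] 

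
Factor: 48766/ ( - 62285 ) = - 2^1*5^( - 1 )*37^1*659^1*12457^(  -  1)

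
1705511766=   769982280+935529486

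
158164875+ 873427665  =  1031592540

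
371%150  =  71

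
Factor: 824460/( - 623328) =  - 2^( - 3)*5^1*7^1*13^1*43^ ( - 1 ) =-  455/344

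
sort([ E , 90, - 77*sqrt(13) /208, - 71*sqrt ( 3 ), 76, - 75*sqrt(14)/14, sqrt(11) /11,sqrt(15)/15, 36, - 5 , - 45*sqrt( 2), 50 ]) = [ - 71*sqrt(3), - 45*sqrt(2),- 75*sqrt(14 )/14,-5, - 77*sqrt( 13 )/208, sqrt(15)/15,sqrt(11 )/11,E, 36, 50,76, 90] 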